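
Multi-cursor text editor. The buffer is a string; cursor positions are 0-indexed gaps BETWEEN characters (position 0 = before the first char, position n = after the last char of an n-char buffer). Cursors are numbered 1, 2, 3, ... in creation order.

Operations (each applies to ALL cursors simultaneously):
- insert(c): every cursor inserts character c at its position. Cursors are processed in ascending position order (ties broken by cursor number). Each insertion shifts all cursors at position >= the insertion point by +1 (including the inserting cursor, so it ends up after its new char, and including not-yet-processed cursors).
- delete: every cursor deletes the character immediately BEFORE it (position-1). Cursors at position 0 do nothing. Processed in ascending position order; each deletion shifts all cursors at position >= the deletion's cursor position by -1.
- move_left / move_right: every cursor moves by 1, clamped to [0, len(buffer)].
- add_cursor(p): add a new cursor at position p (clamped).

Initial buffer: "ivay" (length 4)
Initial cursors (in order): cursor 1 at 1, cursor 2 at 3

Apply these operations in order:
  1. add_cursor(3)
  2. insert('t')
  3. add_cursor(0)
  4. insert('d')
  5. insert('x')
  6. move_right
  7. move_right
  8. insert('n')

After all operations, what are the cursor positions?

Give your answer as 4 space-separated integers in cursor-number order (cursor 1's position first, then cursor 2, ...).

Answer: 10 19 19 5

Derivation:
After op 1 (add_cursor(3)): buffer="ivay" (len 4), cursors c1@1 c2@3 c3@3, authorship ....
After op 2 (insert('t')): buffer="itvatty" (len 7), cursors c1@2 c2@6 c3@6, authorship .1..23.
After op 3 (add_cursor(0)): buffer="itvatty" (len 7), cursors c4@0 c1@2 c2@6 c3@6, authorship .1..23.
After op 4 (insert('d')): buffer="ditdvattddy" (len 11), cursors c4@1 c1@4 c2@10 c3@10, authorship 4.11..2323.
After op 5 (insert('x')): buffer="dxitdxvattddxxy" (len 15), cursors c4@2 c1@6 c2@14 c3@14, authorship 44.111..232323.
After op 6 (move_right): buffer="dxitdxvattddxxy" (len 15), cursors c4@3 c1@7 c2@15 c3@15, authorship 44.111..232323.
After op 7 (move_right): buffer="dxitdxvattddxxy" (len 15), cursors c4@4 c1@8 c2@15 c3@15, authorship 44.111..232323.
After op 8 (insert('n')): buffer="dxitndxvanttddxxynn" (len 19), cursors c4@5 c1@10 c2@19 c3@19, authorship 44.1411..1232323.23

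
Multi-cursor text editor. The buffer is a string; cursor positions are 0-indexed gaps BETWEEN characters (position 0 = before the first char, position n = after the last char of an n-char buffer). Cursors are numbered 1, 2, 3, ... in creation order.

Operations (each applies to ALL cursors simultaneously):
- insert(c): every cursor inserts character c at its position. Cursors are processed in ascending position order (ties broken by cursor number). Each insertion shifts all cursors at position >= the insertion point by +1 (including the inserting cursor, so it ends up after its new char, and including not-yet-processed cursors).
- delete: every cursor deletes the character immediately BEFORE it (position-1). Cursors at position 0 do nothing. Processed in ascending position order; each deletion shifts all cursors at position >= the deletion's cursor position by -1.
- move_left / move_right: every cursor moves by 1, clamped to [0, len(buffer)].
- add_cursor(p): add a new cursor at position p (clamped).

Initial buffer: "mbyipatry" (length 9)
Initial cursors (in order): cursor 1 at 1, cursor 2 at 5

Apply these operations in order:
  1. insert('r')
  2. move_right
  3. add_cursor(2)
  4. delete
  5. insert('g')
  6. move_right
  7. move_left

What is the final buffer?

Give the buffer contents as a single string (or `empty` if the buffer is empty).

After op 1 (insert('r')): buffer="mrbyipratry" (len 11), cursors c1@2 c2@7, authorship .1....2....
After op 2 (move_right): buffer="mrbyipratry" (len 11), cursors c1@3 c2@8, authorship .1....2....
After op 3 (add_cursor(2)): buffer="mrbyipratry" (len 11), cursors c3@2 c1@3 c2@8, authorship .1....2....
After op 4 (delete): buffer="myiprtry" (len 8), cursors c1@1 c3@1 c2@5, authorship ....2...
After op 5 (insert('g')): buffer="mggyiprgtry" (len 11), cursors c1@3 c3@3 c2@8, authorship .13...22...
After op 6 (move_right): buffer="mggyiprgtry" (len 11), cursors c1@4 c3@4 c2@9, authorship .13...22...
After op 7 (move_left): buffer="mggyiprgtry" (len 11), cursors c1@3 c3@3 c2@8, authorship .13...22...

Answer: mggyiprgtry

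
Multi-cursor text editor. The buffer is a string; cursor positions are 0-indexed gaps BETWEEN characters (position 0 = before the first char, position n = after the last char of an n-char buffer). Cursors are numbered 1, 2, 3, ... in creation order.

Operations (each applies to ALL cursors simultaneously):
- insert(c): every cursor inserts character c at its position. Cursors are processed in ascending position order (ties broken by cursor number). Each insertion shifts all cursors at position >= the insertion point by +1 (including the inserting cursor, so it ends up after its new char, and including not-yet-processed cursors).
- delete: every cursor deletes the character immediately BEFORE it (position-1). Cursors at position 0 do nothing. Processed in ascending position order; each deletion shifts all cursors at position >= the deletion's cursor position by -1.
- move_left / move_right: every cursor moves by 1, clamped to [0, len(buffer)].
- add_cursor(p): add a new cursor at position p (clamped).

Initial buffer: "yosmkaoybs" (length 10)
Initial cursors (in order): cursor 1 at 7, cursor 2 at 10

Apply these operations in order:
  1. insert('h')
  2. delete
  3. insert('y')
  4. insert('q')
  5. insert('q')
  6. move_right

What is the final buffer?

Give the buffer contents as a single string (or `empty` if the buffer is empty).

After op 1 (insert('h')): buffer="yosmkaohybsh" (len 12), cursors c1@8 c2@12, authorship .......1...2
After op 2 (delete): buffer="yosmkaoybs" (len 10), cursors c1@7 c2@10, authorship ..........
After op 3 (insert('y')): buffer="yosmkaoyybsy" (len 12), cursors c1@8 c2@12, authorship .......1...2
After op 4 (insert('q')): buffer="yosmkaoyqybsyq" (len 14), cursors c1@9 c2@14, authorship .......11...22
After op 5 (insert('q')): buffer="yosmkaoyqqybsyqq" (len 16), cursors c1@10 c2@16, authorship .......111...222
After op 6 (move_right): buffer="yosmkaoyqqybsyqq" (len 16), cursors c1@11 c2@16, authorship .......111...222

Answer: yosmkaoyqqybsyqq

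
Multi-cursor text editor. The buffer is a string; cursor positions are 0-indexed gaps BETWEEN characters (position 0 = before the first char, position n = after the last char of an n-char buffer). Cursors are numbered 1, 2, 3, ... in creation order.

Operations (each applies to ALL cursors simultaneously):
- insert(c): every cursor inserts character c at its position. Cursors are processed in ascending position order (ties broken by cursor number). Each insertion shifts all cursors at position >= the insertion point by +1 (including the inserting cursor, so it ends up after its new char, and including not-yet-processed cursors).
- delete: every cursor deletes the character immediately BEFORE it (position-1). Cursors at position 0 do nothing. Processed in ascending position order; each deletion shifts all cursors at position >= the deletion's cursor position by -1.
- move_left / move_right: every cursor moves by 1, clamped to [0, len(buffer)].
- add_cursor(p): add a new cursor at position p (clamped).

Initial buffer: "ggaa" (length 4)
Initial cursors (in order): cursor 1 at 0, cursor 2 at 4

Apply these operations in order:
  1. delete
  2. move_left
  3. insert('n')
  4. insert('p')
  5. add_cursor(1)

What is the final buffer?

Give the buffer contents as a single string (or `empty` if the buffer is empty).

After op 1 (delete): buffer="gga" (len 3), cursors c1@0 c2@3, authorship ...
After op 2 (move_left): buffer="gga" (len 3), cursors c1@0 c2@2, authorship ...
After op 3 (insert('n')): buffer="nggna" (len 5), cursors c1@1 c2@4, authorship 1..2.
After op 4 (insert('p')): buffer="npggnpa" (len 7), cursors c1@2 c2@6, authorship 11..22.
After op 5 (add_cursor(1)): buffer="npggnpa" (len 7), cursors c3@1 c1@2 c2@6, authorship 11..22.

Answer: npggnpa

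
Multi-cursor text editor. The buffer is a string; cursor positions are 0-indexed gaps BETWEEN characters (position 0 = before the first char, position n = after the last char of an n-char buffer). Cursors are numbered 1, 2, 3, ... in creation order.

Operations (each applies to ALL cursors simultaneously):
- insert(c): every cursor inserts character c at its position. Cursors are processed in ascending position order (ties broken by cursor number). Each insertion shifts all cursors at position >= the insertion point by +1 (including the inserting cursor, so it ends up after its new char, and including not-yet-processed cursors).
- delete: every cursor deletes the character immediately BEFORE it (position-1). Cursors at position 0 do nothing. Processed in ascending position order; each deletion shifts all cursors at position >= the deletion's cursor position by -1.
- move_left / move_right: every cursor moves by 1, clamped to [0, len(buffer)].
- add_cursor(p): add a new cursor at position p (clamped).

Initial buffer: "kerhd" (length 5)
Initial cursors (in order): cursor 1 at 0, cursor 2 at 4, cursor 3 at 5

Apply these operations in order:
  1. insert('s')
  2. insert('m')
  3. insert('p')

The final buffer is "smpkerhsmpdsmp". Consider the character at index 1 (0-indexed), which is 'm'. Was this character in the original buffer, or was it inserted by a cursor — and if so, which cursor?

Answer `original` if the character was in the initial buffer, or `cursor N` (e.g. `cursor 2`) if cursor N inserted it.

Answer: cursor 1

Derivation:
After op 1 (insert('s')): buffer="skerhsds" (len 8), cursors c1@1 c2@6 c3@8, authorship 1....2.3
After op 2 (insert('m')): buffer="smkerhsmdsm" (len 11), cursors c1@2 c2@8 c3@11, authorship 11....22.33
After op 3 (insert('p')): buffer="smpkerhsmpdsmp" (len 14), cursors c1@3 c2@10 c3@14, authorship 111....222.333
Authorship (.=original, N=cursor N): 1 1 1 . . . . 2 2 2 . 3 3 3
Index 1: author = 1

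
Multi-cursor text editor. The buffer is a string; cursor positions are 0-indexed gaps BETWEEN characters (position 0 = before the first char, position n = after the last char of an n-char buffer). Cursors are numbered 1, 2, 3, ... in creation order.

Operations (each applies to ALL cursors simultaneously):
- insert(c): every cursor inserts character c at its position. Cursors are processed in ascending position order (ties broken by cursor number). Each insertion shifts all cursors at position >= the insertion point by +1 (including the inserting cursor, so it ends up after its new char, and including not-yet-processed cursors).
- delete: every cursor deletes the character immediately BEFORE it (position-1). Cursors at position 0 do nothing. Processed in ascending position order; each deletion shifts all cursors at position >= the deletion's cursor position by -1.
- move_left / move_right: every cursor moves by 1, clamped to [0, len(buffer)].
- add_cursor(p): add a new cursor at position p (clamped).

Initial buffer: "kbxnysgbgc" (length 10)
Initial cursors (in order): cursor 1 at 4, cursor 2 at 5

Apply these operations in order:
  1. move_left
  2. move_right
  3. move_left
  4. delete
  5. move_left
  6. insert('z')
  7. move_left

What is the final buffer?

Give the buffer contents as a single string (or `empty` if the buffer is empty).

After op 1 (move_left): buffer="kbxnysgbgc" (len 10), cursors c1@3 c2@4, authorship ..........
After op 2 (move_right): buffer="kbxnysgbgc" (len 10), cursors c1@4 c2@5, authorship ..........
After op 3 (move_left): buffer="kbxnysgbgc" (len 10), cursors c1@3 c2@4, authorship ..........
After op 4 (delete): buffer="kbysgbgc" (len 8), cursors c1@2 c2@2, authorship ........
After op 5 (move_left): buffer="kbysgbgc" (len 8), cursors c1@1 c2@1, authorship ........
After op 6 (insert('z')): buffer="kzzbysgbgc" (len 10), cursors c1@3 c2@3, authorship .12.......
After op 7 (move_left): buffer="kzzbysgbgc" (len 10), cursors c1@2 c2@2, authorship .12.......

Answer: kzzbysgbgc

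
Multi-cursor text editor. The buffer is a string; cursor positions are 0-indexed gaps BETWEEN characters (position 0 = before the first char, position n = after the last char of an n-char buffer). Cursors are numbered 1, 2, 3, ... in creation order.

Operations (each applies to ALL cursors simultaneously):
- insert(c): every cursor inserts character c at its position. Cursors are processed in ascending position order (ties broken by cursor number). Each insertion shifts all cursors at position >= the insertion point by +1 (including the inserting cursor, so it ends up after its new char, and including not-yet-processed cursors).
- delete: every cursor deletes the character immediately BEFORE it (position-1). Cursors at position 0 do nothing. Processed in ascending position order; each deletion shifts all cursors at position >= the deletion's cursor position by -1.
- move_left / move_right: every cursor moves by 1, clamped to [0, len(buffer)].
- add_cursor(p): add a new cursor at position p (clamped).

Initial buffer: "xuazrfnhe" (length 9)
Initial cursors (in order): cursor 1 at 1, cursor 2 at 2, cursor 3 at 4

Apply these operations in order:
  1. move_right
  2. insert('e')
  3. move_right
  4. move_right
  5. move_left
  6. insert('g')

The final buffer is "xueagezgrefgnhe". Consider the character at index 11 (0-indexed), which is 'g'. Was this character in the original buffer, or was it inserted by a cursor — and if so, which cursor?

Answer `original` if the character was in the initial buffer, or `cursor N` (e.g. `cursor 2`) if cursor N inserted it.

After op 1 (move_right): buffer="xuazrfnhe" (len 9), cursors c1@2 c2@3 c3@5, authorship .........
After op 2 (insert('e')): buffer="xueaezrefnhe" (len 12), cursors c1@3 c2@5 c3@8, authorship ..1.2..3....
After op 3 (move_right): buffer="xueaezrefnhe" (len 12), cursors c1@4 c2@6 c3@9, authorship ..1.2..3....
After op 4 (move_right): buffer="xueaezrefnhe" (len 12), cursors c1@5 c2@7 c3@10, authorship ..1.2..3....
After op 5 (move_left): buffer="xueaezrefnhe" (len 12), cursors c1@4 c2@6 c3@9, authorship ..1.2..3....
After op 6 (insert('g')): buffer="xueagezgrefgnhe" (len 15), cursors c1@5 c2@8 c3@12, authorship ..1.12.2.3.3...
Authorship (.=original, N=cursor N): . . 1 . 1 2 . 2 . 3 . 3 . . .
Index 11: author = 3

Answer: cursor 3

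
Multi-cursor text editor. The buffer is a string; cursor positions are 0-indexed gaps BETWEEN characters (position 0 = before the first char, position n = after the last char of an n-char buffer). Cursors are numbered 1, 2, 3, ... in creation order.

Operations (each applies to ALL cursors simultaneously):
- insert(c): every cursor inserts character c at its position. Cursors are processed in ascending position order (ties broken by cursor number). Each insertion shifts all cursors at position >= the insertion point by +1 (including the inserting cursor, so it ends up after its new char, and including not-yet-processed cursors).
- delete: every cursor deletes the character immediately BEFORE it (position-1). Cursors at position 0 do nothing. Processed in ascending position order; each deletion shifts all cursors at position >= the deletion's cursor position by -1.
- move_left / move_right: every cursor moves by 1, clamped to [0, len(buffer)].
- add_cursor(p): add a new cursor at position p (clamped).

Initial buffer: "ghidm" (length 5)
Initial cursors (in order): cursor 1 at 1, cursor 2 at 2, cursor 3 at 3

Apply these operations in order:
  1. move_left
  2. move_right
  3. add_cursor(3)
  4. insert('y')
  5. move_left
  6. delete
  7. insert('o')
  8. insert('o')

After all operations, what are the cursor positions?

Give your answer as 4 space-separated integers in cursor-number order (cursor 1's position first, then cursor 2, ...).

After op 1 (move_left): buffer="ghidm" (len 5), cursors c1@0 c2@1 c3@2, authorship .....
After op 2 (move_right): buffer="ghidm" (len 5), cursors c1@1 c2@2 c3@3, authorship .....
After op 3 (add_cursor(3)): buffer="ghidm" (len 5), cursors c1@1 c2@2 c3@3 c4@3, authorship .....
After op 4 (insert('y')): buffer="gyhyiyydm" (len 9), cursors c1@2 c2@4 c3@7 c4@7, authorship .1.2.34..
After op 5 (move_left): buffer="gyhyiyydm" (len 9), cursors c1@1 c2@3 c3@6 c4@6, authorship .1.2.34..
After op 6 (delete): buffer="yyydm" (len 5), cursors c1@0 c2@1 c3@2 c4@2, authorship 124..
After op 7 (insert('o')): buffer="oyoyooydm" (len 9), cursors c1@1 c2@3 c3@6 c4@6, authorship 1122344..
After op 8 (insert('o')): buffer="ooyooyooooydm" (len 13), cursors c1@2 c2@5 c3@10 c4@10, authorship 11122234344..

Answer: 2 5 10 10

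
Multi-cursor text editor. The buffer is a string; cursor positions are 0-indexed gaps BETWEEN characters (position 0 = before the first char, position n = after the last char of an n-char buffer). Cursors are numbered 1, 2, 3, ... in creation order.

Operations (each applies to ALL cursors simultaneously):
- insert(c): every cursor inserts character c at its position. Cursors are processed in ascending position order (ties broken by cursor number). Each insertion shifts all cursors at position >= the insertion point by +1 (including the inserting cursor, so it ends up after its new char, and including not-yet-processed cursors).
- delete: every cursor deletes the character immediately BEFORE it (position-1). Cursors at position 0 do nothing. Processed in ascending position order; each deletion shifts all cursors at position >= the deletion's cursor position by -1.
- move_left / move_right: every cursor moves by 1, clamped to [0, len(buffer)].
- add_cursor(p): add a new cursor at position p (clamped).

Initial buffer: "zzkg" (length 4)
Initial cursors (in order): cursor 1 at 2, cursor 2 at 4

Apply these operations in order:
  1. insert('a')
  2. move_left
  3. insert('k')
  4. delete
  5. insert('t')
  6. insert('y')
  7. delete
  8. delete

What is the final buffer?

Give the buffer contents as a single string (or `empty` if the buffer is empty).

Answer: zzakga

Derivation:
After op 1 (insert('a')): buffer="zzakga" (len 6), cursors c1@3 c2@6, authorship ..1..2
After op 2 (move_left): buffer="zzakga" (len 6), cursors c1@2 c2@5, authorship ..1..2
After op 3 (insert('k')): buffer="zzkakgka" (len 8), cursors c1@3 c2@7, authorship ..11..22
After op 4 (delete): buffer="zzakga" (len 6), cursors c1@2 c2@5, authorship ..1..2
After op 5 (insert('t')): buffer="zztakgta" (len 8), cursors c1@3 c2@7, authorship ..11..22
After op 6 (insert('y')): buffer="zztyakgtya" (len 10), cursors c1@4 c2@9, authorship ..111..222
After op 7 (delete): buffer="zztakgta" (len 8), cursors c1@3 c2@7, authorship ..11..22
After op 8 (delete): buffer="zzakga" (len 6), cursors c1@2 c2@5, authorship ..1..2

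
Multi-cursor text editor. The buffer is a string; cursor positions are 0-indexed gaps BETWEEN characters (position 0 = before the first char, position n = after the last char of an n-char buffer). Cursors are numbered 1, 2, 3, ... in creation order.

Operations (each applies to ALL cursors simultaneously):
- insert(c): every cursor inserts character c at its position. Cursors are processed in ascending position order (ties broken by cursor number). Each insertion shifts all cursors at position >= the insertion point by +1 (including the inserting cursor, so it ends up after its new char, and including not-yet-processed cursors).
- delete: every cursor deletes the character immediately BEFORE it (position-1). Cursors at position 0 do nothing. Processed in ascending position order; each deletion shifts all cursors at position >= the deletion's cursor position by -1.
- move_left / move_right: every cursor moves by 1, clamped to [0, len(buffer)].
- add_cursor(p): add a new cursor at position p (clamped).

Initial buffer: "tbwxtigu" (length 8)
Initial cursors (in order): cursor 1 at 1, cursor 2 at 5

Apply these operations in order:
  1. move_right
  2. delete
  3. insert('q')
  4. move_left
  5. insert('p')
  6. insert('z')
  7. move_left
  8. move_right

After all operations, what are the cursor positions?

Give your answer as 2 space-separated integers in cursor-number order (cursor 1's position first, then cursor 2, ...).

After op 1 (move_right): buffer="tbwxtigu" (len 8), cursors c1@2 c2@6, authorship ........
After op 2 (delete): buffer="twxtgu" (len 6), cursors c1@1 c2@4, authorship ......
After op 3 (insert('q')): buffer="tqwxtqgu" (len 8), cursors c1@2 c2@6, authorship .1...2..
After op 4 (move_left): buffer="tqwxtqgu" (len 8), cursors c1@1 c2@5, authorship .1...2..
After op 5 (insert('p')): buffer="tpqwxtpqgu" (len 10), cursors c1@2 c2@7, authorship .11...22..
After op 6 (insert('z')): buffer="tpzqwxtpzqgu" (len 12), cursors c1@3 c2@9, authorship .111...222..
After op 7 (move_left): buffer="tpzqwxtpzqgu" (len 12), cursors c1@2 c2@8, authorship .111...222..
After op 8 (move_right): buffer="tpzqwxtpzqgu" (len 12), cursors c1@3 c2@9, authorship .111...222..

Answer: 3 9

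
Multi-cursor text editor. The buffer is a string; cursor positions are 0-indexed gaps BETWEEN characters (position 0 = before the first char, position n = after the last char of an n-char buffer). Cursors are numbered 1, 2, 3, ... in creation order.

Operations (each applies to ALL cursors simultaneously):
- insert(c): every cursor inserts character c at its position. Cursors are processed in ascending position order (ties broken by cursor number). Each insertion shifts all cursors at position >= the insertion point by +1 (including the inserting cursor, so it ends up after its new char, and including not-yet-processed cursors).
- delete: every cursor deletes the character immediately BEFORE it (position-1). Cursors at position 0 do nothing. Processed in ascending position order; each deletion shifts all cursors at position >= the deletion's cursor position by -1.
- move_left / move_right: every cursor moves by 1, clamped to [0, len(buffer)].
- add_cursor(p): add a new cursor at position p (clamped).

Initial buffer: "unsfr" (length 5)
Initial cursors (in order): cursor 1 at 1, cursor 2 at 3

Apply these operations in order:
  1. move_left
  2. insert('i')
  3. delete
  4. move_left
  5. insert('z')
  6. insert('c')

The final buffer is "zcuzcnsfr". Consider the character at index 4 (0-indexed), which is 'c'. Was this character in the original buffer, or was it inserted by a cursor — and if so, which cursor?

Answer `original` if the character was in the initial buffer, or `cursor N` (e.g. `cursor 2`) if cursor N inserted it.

Answer: cursor 2

Derivation:
After op 1 (move_left): buffer="unsfr" (len 5), cursors c1@0 c2@2, authorship .....
After op 2 (insert('i')): buffer="iunisfr" (len 7), cursors c1@1 c2@4, authorship 1..2...
After op 3 (delete): buffer="unsfr" (len 5), cursors c1@0 c2@2, authorship .....
After op 4 (move_left): buffer="unsfr" (len 5), cursors c1@0 c2@1, authorship .....
After op 5 (insert('z')): buffer="zuznsfr" (len 7), cursors c1@1 c2@3, authorship 1.2....
After op 6 (insert('c')): buffer="zcuzcnsfr" (len 9), cursors c1@2 c2@5, authorship 11.22....
Authorship (.=original, N=cursor N): 1 1 . 2 2 . . . .
Index 4: author = 2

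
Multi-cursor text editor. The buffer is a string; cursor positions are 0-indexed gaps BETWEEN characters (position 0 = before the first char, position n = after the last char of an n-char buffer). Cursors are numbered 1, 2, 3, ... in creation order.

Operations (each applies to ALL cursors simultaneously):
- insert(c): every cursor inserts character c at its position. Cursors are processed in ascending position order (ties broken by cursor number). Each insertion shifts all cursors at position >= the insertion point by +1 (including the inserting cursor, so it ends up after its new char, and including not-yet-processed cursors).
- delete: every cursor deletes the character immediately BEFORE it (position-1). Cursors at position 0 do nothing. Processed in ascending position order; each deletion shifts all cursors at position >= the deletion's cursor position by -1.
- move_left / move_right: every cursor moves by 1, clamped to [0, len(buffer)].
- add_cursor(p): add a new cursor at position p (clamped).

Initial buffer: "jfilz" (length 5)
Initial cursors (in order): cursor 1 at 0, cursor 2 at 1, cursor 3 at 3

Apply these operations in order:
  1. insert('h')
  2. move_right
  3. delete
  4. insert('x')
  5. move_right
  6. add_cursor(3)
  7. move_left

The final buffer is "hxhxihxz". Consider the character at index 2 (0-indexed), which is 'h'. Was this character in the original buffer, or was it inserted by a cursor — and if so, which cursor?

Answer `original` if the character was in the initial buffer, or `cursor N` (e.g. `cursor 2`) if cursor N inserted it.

Answer: cursor 2

Derivation:
After op 1 (insert('h')): buffer="hjhfihlz" (len 8), cursors c1@1 c2@3 c3@6, authorship 1.2..3..
After op 2 (move_right): buffer="hjhfihlz" (len 8), cursors c1@2 c2@4 c3@7, authorship 1.2..3..
After op 3 (delete): buffer="hhihz" (len 5), cursors c1@1 c2@2 c3@4, authorship 12.3.
After op 4 (insert('x')): buffer="hxhxihxz" (len 8), cursors c1@2 c2@4 c3@7, authorship 1122.33.
After op 5 (move_right): buffer="hxhxihxz" (len 8), cursors c1@3 c2@5 c3@8, authorship 1122.33.
After op 6 (add_cursor(3)): buffer="hxhxihxz" (len 8), cursors c1@3 c4@3 c2@5 c3@8, authorship 1122.33.
After op 7 (move_left): buffer="hxhxihxz" (len 8), cursors c1@2 c4@2 c2@4 c3@7, authorship 1122.33.
Authorship (.=original, N=cursor N): 1 1 2 2 . 3 3 .
Index 2: author = 2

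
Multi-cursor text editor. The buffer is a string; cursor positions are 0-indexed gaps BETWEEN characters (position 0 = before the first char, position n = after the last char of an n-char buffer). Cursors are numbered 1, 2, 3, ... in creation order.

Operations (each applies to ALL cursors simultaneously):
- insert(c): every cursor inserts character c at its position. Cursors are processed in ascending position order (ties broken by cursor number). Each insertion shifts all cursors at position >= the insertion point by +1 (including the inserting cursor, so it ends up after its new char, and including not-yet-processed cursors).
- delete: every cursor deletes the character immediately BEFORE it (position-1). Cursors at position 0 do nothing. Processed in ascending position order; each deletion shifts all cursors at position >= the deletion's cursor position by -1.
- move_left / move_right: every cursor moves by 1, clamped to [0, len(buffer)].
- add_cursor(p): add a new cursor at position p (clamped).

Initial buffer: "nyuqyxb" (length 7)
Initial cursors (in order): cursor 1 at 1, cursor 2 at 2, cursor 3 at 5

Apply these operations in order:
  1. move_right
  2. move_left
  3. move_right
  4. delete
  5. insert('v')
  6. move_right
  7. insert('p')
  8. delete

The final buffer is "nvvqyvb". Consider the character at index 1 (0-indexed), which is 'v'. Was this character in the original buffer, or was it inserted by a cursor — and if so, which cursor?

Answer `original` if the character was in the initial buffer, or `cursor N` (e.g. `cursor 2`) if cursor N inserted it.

After op 1 (move_right): buffer="nyuqyxb" (len 7), cursors c1@2 c2@3 c3@6, authorship .......
After op 2 (move_left): buffer="nyuqyxb" (len 7), cursors c1@1 c2@2 c3@5, authorship .......
After op 3 (move_right): buffer="nyuqyxb" (len 7), cursors c1@2 c2@3 c3@6, authorship .......
After op 4 (delete): buffer="nqyb" (len 4), cursors c1@1 c2@1 c3@3, authorship ....
After op 5 (insert('v')): buffer="nvvqyvb" (len 7), cursors c1@3 c2@3 c3@6, authorship .12..3.
After op 6 (move_right): buffer="nvvqyvb" (len 7), cursors c1@4 c2@4 c3@7, authorship .12..3.
After op 7 (insert('p')): buffer="nvvqppyvbp" (len 10), cursors c1@6 c2@6 c3@10, authorship .12.12.3.3
After op 8 (delete): buffer="nvvqyvb" (len 7), cursors c1@4 c2@4 c3@7, authorship .12..3.
Authorship (.=original, N=cursor N): . 1 2 . . 3 .
Index 1: author = 1

Answer: cursor 1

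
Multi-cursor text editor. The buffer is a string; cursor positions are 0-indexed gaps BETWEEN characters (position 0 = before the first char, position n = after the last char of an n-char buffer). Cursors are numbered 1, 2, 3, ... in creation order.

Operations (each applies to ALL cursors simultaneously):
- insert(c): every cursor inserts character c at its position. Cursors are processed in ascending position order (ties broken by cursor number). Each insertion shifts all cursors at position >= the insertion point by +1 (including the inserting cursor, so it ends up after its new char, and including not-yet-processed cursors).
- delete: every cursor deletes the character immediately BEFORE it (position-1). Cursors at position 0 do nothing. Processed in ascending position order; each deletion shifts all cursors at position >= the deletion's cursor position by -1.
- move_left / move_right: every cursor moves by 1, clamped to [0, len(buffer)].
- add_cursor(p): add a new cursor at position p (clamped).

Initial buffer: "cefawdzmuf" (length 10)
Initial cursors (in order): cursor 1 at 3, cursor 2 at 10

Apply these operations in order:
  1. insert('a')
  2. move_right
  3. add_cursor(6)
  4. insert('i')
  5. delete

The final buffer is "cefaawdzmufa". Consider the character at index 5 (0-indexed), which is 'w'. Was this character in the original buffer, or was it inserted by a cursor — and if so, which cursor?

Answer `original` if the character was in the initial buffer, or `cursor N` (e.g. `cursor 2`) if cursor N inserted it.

After op 1 (insert('a')): buffer="cefaawdzmufa" (len 12), cursors c1@4 c2@12, authorship ...1.......2
After op 2 (move_right): buffer="cefaawdzmufa" (len 12), cursors c1@5 c2@12, authorship ...1.......2
After op 3 (add_cursor(6)): buffer="cefaawdzmufa" (len 12), cursors c1@5 c3@6 c2@12, authorship ...1.......2
After op 4 (insert('i')): buffer="cefaaiwidzmufai" (len 15), cursors c1@6 c3@8 c2@15, authorship ...1.1.3.....22
After op 5 (delete): buffer="cefaawdzmufa" (len 12), cursors c1@5 c3@6 c2@12, authorship ...1.......2
Authorship (.=original, N=cursor N): . . . 1 . . . . . . . 2
Index 5: author = original

Answer: original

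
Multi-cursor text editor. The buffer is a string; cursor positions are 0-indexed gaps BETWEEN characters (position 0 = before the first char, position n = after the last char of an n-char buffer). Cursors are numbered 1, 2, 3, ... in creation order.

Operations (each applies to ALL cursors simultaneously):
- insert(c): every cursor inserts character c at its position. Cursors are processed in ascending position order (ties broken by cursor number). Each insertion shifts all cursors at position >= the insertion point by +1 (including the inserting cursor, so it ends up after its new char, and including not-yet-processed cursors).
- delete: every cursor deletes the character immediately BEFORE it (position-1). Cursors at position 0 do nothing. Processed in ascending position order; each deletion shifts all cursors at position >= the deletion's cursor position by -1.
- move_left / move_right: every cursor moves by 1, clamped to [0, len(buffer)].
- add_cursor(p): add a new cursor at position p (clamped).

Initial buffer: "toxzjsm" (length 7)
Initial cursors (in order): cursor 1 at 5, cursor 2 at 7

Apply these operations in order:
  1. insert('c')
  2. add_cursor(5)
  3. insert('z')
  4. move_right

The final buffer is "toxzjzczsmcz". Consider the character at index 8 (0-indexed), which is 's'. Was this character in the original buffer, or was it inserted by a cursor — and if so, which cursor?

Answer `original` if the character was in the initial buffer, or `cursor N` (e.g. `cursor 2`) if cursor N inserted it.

After op 1 (insert('c')): buffer="toxzjcsmc" (len 9), cursors c1@6 c2@9, authorship .....1..2
After op 2 (add_cursor(5)): buffer="toxzjcsmc" (len 9), cursors c3@5 c1@6 c2@9, authorship .....1..2
After op 3 (insert('z')): buffer="toxzjzczsmcz" (len 12), cursors c3@6 c1@8 c2@12, authorship .....311..22
After op 4 (move_right): buffer="toxzjzczsmcz" (len 12), cursors c3@7 c1@9 c2@12, authorship .....311..22
Authorship (.=original, N=cursor N): . . . . . 3 1 1 . . 2 2
Index 8: author = original

Answer: original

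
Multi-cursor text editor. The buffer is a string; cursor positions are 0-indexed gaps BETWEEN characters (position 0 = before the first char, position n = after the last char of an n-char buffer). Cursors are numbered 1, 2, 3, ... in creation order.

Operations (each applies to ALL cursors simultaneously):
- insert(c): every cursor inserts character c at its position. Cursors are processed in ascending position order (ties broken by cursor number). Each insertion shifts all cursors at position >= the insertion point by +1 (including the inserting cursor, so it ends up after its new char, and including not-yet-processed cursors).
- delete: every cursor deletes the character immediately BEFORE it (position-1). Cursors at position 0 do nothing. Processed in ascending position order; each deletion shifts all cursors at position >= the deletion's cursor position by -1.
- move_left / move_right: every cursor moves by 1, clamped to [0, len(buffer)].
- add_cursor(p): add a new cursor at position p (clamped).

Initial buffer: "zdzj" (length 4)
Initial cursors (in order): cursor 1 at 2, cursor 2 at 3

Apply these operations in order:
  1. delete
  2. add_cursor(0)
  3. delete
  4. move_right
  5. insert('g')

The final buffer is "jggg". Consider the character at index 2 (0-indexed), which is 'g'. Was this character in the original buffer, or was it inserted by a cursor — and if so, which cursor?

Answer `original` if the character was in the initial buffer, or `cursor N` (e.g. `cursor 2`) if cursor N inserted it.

Answer: cursor 2

Derivation:
After op 1 (delete): buffer="zj" (len 2), cursors c1@1 c2@1, authorship ..
After op 2 (add_cursor(0)): buffer="zj" (len 2), cursors c3@0 c1@1 c2@1, authorship ..
After op 3 (delete): buffer="j" (len 1), cursors c1@0 c2@0 c3@0, authorship .
After op 4 (move_right): buffer="j" (len 1), cursors c1@1 c2@1 c3@1, authorship .
After op 5 (insert('g')): buffer="jggg" (len 4), cursors c1@4 c2@4 c3@4, authorship .123
Authorship (.=original, N=cursor N): . 1 2 3
Index 2: author = 2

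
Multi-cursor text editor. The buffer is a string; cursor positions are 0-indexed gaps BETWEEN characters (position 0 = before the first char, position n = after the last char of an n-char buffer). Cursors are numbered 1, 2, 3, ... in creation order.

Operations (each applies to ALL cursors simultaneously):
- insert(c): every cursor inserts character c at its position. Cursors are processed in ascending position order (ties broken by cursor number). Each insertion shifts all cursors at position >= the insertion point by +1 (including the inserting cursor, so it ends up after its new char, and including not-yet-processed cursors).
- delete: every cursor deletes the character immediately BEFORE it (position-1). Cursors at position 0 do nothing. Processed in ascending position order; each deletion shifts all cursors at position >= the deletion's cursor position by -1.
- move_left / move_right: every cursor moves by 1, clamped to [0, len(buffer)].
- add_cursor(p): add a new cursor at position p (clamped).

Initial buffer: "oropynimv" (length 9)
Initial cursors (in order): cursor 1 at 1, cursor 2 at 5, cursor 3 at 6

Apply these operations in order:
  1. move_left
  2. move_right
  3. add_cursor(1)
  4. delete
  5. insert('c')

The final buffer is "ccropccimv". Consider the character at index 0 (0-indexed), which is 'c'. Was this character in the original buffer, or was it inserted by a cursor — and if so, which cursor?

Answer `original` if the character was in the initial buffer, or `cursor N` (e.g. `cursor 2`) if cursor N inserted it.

Answer: cursor 1

Derivation:
After op 1 (move_left): buffer="oropynimv" (len 9), cursors c1@0 c2@4 c3@5, authorship .........
After op 2 (move_right): buffer="oropynimv" (len 9), cursors c1@1 c2@5 c3@6, authorship .........
After op 3 (add_cursor(1)): buffer="oropynimv" (len 9), cursors c1@1 c4@1 c2@5 c3@6, authorship .........
After op 4 (delete): buffer="ropimv" (len 6), cursors c1@0 c4@0 c2@3 c3@3, authorship ......
After op 5 (insert('c')): buffer="ccropccimv" (len 10), cursors c1@2 c4@2 c2@7 c3@7, authorship 14...23...
Authorship (.=original, N=cursor N): 1 4 . . . 2 3 . . .
Index 0: author = 1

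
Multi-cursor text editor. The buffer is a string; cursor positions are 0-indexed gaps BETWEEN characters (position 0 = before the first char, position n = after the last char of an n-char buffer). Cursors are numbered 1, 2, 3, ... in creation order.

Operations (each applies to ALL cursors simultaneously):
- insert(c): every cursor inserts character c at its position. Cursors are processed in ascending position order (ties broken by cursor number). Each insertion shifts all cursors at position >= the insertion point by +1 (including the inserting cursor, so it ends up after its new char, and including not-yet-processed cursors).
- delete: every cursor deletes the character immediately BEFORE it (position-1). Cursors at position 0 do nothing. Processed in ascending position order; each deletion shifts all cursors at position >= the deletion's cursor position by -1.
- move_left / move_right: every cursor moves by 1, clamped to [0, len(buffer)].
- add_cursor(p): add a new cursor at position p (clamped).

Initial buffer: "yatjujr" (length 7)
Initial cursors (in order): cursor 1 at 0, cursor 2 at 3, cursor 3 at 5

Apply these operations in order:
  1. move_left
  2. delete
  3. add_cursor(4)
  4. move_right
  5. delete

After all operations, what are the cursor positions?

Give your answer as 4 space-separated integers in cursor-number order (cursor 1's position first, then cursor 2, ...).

After op 1 (move_left): buffer="yatjujr" (len 7), cursors c1@0 c2@2 c3@4, authorship .......
After op 2 (delete): buffer="ytujr" (len 5), cursors c1@0 c2@1 c3@2, authorship .....
After op 3 (add_cursor(4)): buffer="ytujr" (len 5), cursors c1@0 c2@1 c3@2 c4@4, authorship .....
After op 4 (move_right): buffer="ytujr" (len 5), cursors c1@1 c2@2 c3@3 c4@5, authorship .....
After op 5 (delete): buffer="j" (len 1), cursors c1@0 c2@0 c3@0 c4@1, authorship .

Answer: 0 0 0 1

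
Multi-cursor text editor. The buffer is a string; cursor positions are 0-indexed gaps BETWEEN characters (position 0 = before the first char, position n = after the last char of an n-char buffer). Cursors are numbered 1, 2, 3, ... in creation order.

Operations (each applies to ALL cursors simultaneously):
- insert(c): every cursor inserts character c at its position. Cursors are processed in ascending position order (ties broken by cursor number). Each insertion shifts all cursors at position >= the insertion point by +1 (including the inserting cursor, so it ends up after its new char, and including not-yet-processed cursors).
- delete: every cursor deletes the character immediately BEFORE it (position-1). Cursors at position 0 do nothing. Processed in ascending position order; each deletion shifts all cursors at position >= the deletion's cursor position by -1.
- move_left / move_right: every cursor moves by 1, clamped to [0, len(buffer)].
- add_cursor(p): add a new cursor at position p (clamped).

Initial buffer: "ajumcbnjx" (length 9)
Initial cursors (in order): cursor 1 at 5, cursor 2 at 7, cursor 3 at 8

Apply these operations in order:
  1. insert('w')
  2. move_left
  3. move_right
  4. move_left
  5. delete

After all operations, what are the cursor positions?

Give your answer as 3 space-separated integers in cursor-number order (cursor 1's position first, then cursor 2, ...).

After op 1 (insert('w')): buffer="ajumcwbnwjwx" (len 12), cursors c1@6 c2@9 c3@11, authorship .....1..2.3.
After op 2 (move_left): buffer="ajumcwbnwjwx" (len 12), cursors c1@5 c2@8 c3@10, authorship .....1..2.3.
After op 3 (move_right): buffer="ajumcwbnwjwx" (len 12), cursors c1@6 c2@9 c3@11, authorship .....1..2.3.
After op 4 (move_left): buffer="ajumcwbnwjwx" (len 12), cursors c1@5 c2@8 c3@10, authorship .....1..2.3.
After op 5 (delete): buffer="ajumwbwwx" (len 9), cursors c1@4 c2@6 c3@7, authorship ....1.23.

Answer: 4 6 7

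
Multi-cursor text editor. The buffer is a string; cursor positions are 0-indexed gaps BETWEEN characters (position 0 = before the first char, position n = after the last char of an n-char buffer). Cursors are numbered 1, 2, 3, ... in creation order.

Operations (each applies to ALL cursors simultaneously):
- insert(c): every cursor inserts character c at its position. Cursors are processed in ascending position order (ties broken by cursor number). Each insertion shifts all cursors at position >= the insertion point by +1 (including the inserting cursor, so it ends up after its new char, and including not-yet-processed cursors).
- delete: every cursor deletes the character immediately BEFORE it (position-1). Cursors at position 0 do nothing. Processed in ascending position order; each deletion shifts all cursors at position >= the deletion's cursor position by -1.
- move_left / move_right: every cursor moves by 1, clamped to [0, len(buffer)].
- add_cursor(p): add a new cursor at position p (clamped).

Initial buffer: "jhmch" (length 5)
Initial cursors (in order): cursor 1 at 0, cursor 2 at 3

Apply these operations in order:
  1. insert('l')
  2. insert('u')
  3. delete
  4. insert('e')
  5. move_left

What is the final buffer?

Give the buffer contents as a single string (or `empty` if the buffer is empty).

Answer: lejhmlech

Derivation:
After op 1 (insert('l')): buffer="ljhmlch" (len 7), cursors c1@1 c2@5, authorship 1...2..
After op 2 (insert('u')): buffer="lujhmluch" (len 9), cursors c1@2 c2@7, authorship 11...22..
After op 3 (delete): buffer="ljhmlch" (len 7), cursors c1@1 c2@5, authorship 1...2..
After op 4 (insert('e')): buffer="lejhmlech" (len 9), cursors c1@2 c2@7, authorship 11...22..
After op 5 (move_left): buffer="lejhmlech" (len 9), cursors c1@1 c2@6, authorship 11...22..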